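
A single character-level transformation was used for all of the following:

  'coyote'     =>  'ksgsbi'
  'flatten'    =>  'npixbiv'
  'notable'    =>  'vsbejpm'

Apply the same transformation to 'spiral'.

atqvip

Shifts by position in coyote: pos 0: c→k (+8), pos 1: o→s (+4), pos 2: y→g (+8), pos 3: o→s (+4) — repeating every 2. A repeating key of period 2 is used — shifts +8, +4 over and over.
On spiral: s+8=a, p+4=t, i+8=q, r+4=v, a+8=i, l+4=p.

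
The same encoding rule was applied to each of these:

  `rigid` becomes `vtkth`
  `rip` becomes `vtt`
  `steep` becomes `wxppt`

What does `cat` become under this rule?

glx

Two shifts are in play — +11 for a/e/i/o/u, +4 for every other letter.
On cat: c(cons)+4=g, a(vowel)+11=l, t(cons)+4=x.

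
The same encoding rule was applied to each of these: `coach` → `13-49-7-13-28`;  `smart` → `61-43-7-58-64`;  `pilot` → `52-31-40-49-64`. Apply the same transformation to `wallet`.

c(#3)→13 and o(#15)→49: differences scale by 3, so n = 3·pos + 4. The formula is n = 3×(alphabet index, a=1) + 4.
On wallet: w=23→73, a=1→7, l=12→40, l=12→40, e=5→19, t=20→64.

73-7-40-40-19-64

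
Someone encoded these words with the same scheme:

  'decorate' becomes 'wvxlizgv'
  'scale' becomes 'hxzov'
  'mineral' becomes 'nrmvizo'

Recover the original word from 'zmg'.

Each pair mirrors across the alphabet (d↔w, e↔v, c↔x): positions sum to 25. This is the alphabet-reversal cipher (Atbash): a becomes z, b becomes y, etc.
Reversing it on zmg: z↔a, m↔n, g↔t.

ant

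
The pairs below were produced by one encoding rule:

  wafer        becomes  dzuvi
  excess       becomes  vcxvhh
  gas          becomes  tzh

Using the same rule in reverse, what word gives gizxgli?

tractor

Each pair mirrors across the alphabet (w↔d, a↔z, f↔u): positions sum to 25. This is the alphabet-reversal cipher (Atbash): a becomes z, b becomes y, etc.
Decoding gizxgli: g↔t, i↔r, z↔a, x↔c, g↔t, l↔o, i↔r.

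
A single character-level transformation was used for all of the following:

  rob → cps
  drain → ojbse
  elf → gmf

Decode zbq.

The output letters match the input read backwards, each shifted +1: rob reversed is bor. Two steps: reverse the string, then apply a Caesar shift of +1.
Reversing it on zbq: shift back: z−1=y, b−1=a, q−1=p → yap; then reverse → pay.

pay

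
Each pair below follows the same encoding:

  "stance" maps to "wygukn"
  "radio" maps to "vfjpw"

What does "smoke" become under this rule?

wrurm

Each letter shifts forward by (position + 4), i.e. 4, 5, 6, … — the shift grows by one for each successive letter.
On smoke: s+4=w, m+5=r, o+6=u, k+7=r, e+8=m.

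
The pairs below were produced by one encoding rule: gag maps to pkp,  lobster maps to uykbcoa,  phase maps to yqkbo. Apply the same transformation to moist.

Vowels shift forward by 10 and consonants shift forward by 9.
For moist: m(cons)+9=v, o(vowel)+10=y, i(vowel)+10=s, s(cons)+9=b, t(cons)+9=c.

vysbc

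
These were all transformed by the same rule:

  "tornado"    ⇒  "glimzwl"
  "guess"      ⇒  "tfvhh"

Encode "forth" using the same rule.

uligs

This is the alphabet-reversal cipher (Atbash): a becomes z, b becomes y, etc.
For forth: f↔u, o↔l, r↔i, t↔g, h↔s.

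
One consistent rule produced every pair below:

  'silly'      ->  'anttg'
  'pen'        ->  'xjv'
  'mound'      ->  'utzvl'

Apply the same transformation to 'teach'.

bjfkp

The shift depends on letter class: consonant s→a is +8, but vowel i→n is +5. The rule splits by letter class: vowels +5, consonants +8.
For teach: t(cons)+8=b, e(vowel)+5=j, a(vowel)+5=f, c(cons)+8=k, h(cons)+8=p.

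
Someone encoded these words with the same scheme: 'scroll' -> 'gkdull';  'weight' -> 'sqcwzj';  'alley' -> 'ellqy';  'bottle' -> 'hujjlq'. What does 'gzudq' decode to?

Each letter's alphabet position (a=0..z=25) is mapped through 3·x+4 mod 26 — an affine cipher.
Reversing it on gzudq: g(6)→9·(6−4)≡18=s; z(25)→9·(25−4)≡7=h; u(20)→9·(20−4)≡14=o; d(3)→9·(3−4)≡17=r; q(16)→9·(16−4)≡4=e (all mod 26).

shore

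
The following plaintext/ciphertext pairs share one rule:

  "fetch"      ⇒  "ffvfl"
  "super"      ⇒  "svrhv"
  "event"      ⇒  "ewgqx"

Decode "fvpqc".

In fetch: f→f is +0, e→f is +1, t→v is +2, c→f is +3 — the shift increases by 1 each position. The shift increases by 1 at each position, starting from +0: 0, 1, 2, ….
Undoing it on fvpqc: f−0=f, v−1=u, p−2=n, q−3=n, c−4=y.

funny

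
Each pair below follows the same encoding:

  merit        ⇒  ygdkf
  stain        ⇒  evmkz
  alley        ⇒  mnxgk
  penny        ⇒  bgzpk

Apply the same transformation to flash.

rnmut

Shifts by position in merit: pos 0: m→y (+12), pos 1: e→g (+2), pos 2: r→d (+12), pos 3: i→k (+2) — repeating every 2. It's a Vigenère-style cipher with numeric key [12,2]: position i shifts by key[i mod 2].
On flash: f+12=r, l+2=n, a+12=m, s+2=u, h+12=t.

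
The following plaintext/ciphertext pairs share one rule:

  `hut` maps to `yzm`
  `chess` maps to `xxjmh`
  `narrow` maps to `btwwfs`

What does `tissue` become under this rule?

The output letters match the input read backwards, each shifted +5: hut reversed is tuh. The word is reversed, then every letter is shifted forward by 5.
On tissue: reverse → eussit; then shift: e+5=j, u+5=z, s+5=x, s+5=x, i+5=n, t+5=y.

jzxxny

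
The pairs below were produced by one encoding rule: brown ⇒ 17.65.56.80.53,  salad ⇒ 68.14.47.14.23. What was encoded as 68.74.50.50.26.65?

With a=1..z=26, the number is 3·pos + 11.
Decoding 68.74.50.50.26.65: 68→(68−11)÷3=19=s, 74→(74−11)÷3=21=u, 50→(50−11)÷3=13=m, 50→(50−11)÷3=13=m, 26→(26−11)÷3=5=e, 65→(65−11)÷3=18=r.

summer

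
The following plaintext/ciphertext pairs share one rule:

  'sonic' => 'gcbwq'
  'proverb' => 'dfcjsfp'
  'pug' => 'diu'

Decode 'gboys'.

This is a Caesar cipher with shift 14.
Undoing it on gboys: g−14=s, b−14=n, o−14=a, y−14=k, s−14=e.

snake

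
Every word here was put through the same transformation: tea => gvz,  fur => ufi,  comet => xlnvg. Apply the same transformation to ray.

izb

Each pair mirrors across the alphabet (t↔g, e↔v, a↔z): positions sum to 25. Each letter is replaced by its mirror in the alphabet: a↔z, b↔y, c↔x, and so on (the Atbash cipher).
On ray: r↔i, a↔z, y↔b.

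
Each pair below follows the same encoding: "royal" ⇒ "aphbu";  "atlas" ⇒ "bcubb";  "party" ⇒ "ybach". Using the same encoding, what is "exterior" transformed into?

fgcfajpa

The rule splits by letter class: vowels +1, consonants +9.
On exterior: e(vowel)+1=f, x(cons)+9=g, t(cons)+9=c, e(vowel)+1=f, r(cons)+9=a, i(vowel)+1=j, o(vowel)+1=p, r(cons)+9=a.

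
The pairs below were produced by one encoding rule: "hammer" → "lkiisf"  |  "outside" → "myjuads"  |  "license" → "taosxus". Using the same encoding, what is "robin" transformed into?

h(7)→l(11) and a(0)→k(10) fit y≡15x+10 (mod 26); the inverse of 15 mod 26 is 7. This is an affine cipher: with a=0,…,z=25, each position x becomes (15x+10) mod 26.
Applying it to robin: r(17)→15·17+10≡5=f; o(14)→15·14+10≡12=m; b(1)→15·1+10≡25=z; i(8)→15·8+10≡0=a; n(13)→15·13+10≡23=x (all mod 26).

fmzax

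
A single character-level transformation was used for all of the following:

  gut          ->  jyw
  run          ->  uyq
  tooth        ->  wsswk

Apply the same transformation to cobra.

Vowels shift forward by 4 and consonants shift forward by 3.
Applying it to cobra: c(cons)+3=f, o(vowel)+4=s, b(cons)+3=e, r(cons)+3=u, a(vowel)+4=e.

fseue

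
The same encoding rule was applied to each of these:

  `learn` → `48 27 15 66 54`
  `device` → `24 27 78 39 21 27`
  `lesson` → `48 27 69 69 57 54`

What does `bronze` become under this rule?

l(#12)→48 and e(#5)→27: differences scale by 3, so n = 3·pos + 12. With a=1..z=26, the number is 3·pos + 12.
Applying it to bronze: b=2→18, r=18→66, o=15→57, n=14→54, z=26→90, e=5→27.

18 66 57 54 90 27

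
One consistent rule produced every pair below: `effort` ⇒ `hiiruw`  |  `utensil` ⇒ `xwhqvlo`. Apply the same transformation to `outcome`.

rxwfrph

Compare letters: e→h is +3, f→i is +3, f→i is +3 — a constant shift. Each letter is shifted forward by 3 in the alphabet (a Caesar shift of +3).
Applying it to outcome: o+3=r, u+3=x, t+3=w, c+3=f, o+3=r, m+3=p, e+3=h.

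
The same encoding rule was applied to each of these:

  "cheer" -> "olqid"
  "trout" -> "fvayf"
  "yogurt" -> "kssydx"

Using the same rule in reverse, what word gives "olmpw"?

chalk

Shifts by position in cheer: pos 0: c→o (+12), pos 1: h→l (+4), pos 2: e→q (+12), pos 3: e→i (+4) — repeating every 2. A repeating key of period 2 is used — shifts +12, +4 over and over.
Reversing it on olmpw: o−12=c, l−4=h, m−12=a, p−4=l, w−12=k.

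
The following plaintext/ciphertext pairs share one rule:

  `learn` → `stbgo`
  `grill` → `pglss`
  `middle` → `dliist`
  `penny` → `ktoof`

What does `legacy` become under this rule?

l(11)→s(18) and e(4)→t(19) fit y≡11x+1 (mod 26); the inverse of 11 mod 26 is 19. This is an affine cipher: with a=0,…,z=25, each position x becomes (11x+1) mod 26.
For legacy: l(11)→11·11+1≡18=s; e(4)→11·4+1≡19=t; g(6)→11·6+1≡15=p; a(0)→11·0+1≡1=b; c(2)→11·2+1≡23=x; y(24)→11·24+1≡5=f (all mod 26).

stpbxf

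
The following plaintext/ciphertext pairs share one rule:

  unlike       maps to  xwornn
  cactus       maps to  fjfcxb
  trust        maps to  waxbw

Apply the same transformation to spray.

vyujb

The shifts repeat in a cycle of length 2: positions 0,1,… shift by +3, +9, then the pattern repeats.
Applying it to spray: s+3=v, p+9=y, r+3=u, a+9=j, y+3=b.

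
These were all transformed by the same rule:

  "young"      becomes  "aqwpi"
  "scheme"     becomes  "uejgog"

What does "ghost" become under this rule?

ijquv

Compare letters: y→a is +2, o→q is +2, u→w is +2 — a constant shift. It's a constant shift of +2 (ROT2).
For ghost: g+2=i, h+2=j, o+2=q, s+2=u, t+2=v.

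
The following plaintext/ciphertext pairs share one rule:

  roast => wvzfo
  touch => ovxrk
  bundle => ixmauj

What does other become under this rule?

r(17)→w(22) and o(14)→v(21) fit y≡9x+25 (mod 26); the inverse of 9 mod 26 is 3. Each letter's alphabet position (a=0..z=25) is mapped through 9·x+25 mod 26 — an affine cipher.
Applying it to other: o(14)→9·14+25≡21=v; t(19)→9·19+25≡14=o; h(7)→9·7+25≡10=k; e(4)→9·4+25≡9=j; r(17)→9·17+25≡22=w (all mod 26).

vokjw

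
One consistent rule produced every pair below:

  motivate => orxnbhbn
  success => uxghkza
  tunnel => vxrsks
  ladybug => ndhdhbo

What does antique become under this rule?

In motivate: m→o is +2, o→r is +3, t→x is +4, i→n is +5 — the shift increases by 1 each position. The shift increases by 1 at each position, starting from +2: 2, 3, 4, ….
For antique: a+2=c, n+3=q, t+4=x, i+5=n, q+6=w, u+7=b, e+8=m.

cqxnwbm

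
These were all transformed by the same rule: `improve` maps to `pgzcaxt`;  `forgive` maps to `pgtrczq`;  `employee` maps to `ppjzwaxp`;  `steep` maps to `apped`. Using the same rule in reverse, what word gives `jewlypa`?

The output letters match the input read backwards, each shifted +11: improve reversed is evorpmi. The word is reversed, then every letter is shifted forward by 11.
Reversing it on jewlypa: shift back: j−11=y, e−11=t, w−11=l, l−11=a, y−11=n, p−11=e, a−11=p → ytlanep; then reverse → penalty.

penalty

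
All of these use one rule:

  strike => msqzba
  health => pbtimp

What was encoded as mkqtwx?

police

The output letters match the input read backwards, each shifted +8: strike reversed is ekirts. Read the word backwards and shift each letter +8.
Decoding mkqtwx: shift back: m−8=e, k−8=c, q−8=i, t−8=l, w−8=o, x−8=p → ecilop; then reverse → police.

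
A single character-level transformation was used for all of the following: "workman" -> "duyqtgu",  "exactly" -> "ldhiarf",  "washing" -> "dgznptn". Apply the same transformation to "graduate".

nxhjbgak

Shifts by position in workman: pos 0: w→d (+7), pos 1: o→u (+6), pos 2: r→y (+7), pos 3: k→q (+6) — repeating every 2. The shifts repeat in a cycle of length 2: positions 0,1,… shift by +7, +6, then the pattern repeats.
Applying it to graduate: g+7=n, r+6=x, a+7=h, d+6=j, u+7=b, a+6=g, t+7=a, e+6=k.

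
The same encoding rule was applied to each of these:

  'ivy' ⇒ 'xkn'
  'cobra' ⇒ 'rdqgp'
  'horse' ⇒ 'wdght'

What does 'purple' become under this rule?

ejgeat

Compare letters: i→x is +15, v→k is +15, y→n is +15 — a constant shift. This is a Caesar cipher with shift 15.
On purple: p+15=e, u+15=j, r+15=g, p+15=e, l+15=a, e+15=t.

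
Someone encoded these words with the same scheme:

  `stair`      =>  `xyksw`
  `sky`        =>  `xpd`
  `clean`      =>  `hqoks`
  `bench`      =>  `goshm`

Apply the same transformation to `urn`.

ews

Two shifts are in play — +10 for a/e/i/o/u, +5 for every other letter.
For urn: u(vowel)+10=e, r(cons)+5=w, n(cons)+5=s.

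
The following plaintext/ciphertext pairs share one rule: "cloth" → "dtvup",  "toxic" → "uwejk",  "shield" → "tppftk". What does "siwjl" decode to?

rapid

Shifts by position in cloth: pos 0: c→d (+1), pos 1: l→t (+8), pos 2: o→v (+7), pos 3: t→u (+1), pos 4: h→p (+8) — repeating every 3. The shifts repeat in a cycle of length 3: positions 0,1,… shift by +1, +8, +7, then the pattern repeats.
Reversing it on siwjl: s−1=r, i−8=a, w−7=p, j−1=i, l−8=d.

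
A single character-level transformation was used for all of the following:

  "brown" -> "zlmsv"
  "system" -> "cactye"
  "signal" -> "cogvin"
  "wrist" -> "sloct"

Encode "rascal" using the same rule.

b(1)→z(25) and r(17)→l(11) fit y≡17x+8 (mod 26); the inverse of 17 mod 26 is 23. Treating letters as 0–25, the rule is x ↦ 17x + 8 (mod 26).
For rascal: r(17)→17·17+8≡11=l; a(0)→17·0+8≡8=i; s(18)→17·18+8≡2=c; c(2)→17·2+8≡16=q; a(0)→17·0+8≡8=i; l(11)→17·11+8≡13=n (all mod 26).

licqin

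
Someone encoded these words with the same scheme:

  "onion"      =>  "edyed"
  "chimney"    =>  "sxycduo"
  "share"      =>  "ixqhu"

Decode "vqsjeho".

factory

Compare letters: o→e is +16, n→d is +16, i→y is +16 — a constant shift. It's a constant shift of +16 (ROT16).
Decoding vqsjeho: v−16=f, q−16=a, s−16=c, j−16=t, e−16=o, h−16=r, o−16=y.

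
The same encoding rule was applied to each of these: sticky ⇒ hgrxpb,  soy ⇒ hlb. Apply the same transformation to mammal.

Letters are reflected about the middle of the alphabet (position → 25−position): Atbash.
For mammal: m↔n, a↔z, m↔n, m↔n, a↔z, l↔o.

nznnzo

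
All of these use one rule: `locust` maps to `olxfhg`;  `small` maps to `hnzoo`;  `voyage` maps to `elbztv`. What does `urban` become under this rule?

fiyzm

Letters are reflected about the middle of the alphabet (position → 25−position): Atbash.
For urban: u↔f, r↔i, b↔y, a↔z, n↔m.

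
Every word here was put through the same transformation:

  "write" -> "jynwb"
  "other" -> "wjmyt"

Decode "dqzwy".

The output letters match the input read backwards, each shifted +5: write reversed is etirw. The word is reversed, then every letter is shifted forward by 5.
Undoing it on dqzwy: shift back: d−5=y, q−5=l, z−5=u, w−5=r, y−5=t → ylurt; then reverse → truly.

truly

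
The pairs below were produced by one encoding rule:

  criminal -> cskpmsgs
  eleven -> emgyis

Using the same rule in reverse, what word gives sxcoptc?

swallow

The shift increases by 1 at each position, starting from +0: 0, 1, 2, ….
Decoding sxcoptc: s−0=s, x−1=w, c−2=a, o−3=l, p−4=l, t−5=o, c−6=w.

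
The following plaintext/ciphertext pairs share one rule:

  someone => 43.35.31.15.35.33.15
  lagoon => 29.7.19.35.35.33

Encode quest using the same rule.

39.47.15.43.45

s(#19)→43 and o(#15)→35: differences scale by 2, so n = 2·pos + 5. The formula is n = 2×(alphabet index, a=1) + 5.
Applying it to quest: q=17→39, u=21→47, e=5→15, s=19→43, t=20→45.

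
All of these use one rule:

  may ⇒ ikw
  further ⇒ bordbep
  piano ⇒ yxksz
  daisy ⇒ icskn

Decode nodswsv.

limited

The output letters match the input read backwards, each shifted +10: may reversed is yam. The word is reversed, then every letter is shifted forward by 10.
Undoing it on nodswsv: shift back: n−10=d, o−10=e, d−10=t, s−10=i, w−10=m, s−10=i, v−10=l → detimil; then reverse → limited.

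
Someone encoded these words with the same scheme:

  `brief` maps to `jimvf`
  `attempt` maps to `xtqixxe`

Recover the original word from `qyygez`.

Read the word backwards and shift each letter +4.
Undoing it on qyygez: shift back: q−4=m, y−4=u, y−4=u, g−4=c, e−4=a, z−4=v → muucav; then reverse → vacuum.

vacuum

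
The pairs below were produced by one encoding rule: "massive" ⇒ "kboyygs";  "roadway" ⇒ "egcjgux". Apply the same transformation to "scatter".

Read the word backwards and shift each letter +6.
For scatter: reverse → rettacs; then shift: r+6=x, e+6=k, t+6=z, t+6=z, a+6=g, c+6=i, s+6=y.

xkzzgiy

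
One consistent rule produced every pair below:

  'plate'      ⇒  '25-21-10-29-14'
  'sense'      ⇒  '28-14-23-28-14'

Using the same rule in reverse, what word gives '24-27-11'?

Each letter is replaced by its alphabet position (a=1..z=26) + 9.
Reversing it on 24-27-11: 24→(24−9)÷1=15=o, 27→(27−9)÷1=18=r, 11→(11−9)÷1=2=b.

orb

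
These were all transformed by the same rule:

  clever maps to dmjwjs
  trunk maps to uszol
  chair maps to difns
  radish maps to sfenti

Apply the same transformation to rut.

The shift depends on letter class: consonant c→d is +1, but vowel e→j is +5. Vowels shift forward by 5 and consonants shift forward by 1.
For rut: r(cons)+1=s, u(vowel)+5=z, t(cons)+1=u.

szu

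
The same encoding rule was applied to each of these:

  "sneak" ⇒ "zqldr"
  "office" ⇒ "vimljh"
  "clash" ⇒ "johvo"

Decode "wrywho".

portal

Shifts by position in sneak: pos 0: s→z (+7), pos 1: n→q (+3), pos 2: e→l (+7), pos 3: a→d (+3) — repeating every 2. It's a Vigenère-style cipher with numeric key [7,3]: position i shifts by key[i mod 2].
Undoing it on wrywho: w−7=p, r−3=o, y−7=r, w−3=t, h−7=a, o−3=l.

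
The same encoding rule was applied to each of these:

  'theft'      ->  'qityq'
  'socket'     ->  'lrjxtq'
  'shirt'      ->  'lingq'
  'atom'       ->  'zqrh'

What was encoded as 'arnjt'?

voice

t(19)→q(16) and h(7)→i(8) fit y≡5x+25 (mod 26); the inverse of 5 mod 26 is 21. Each letter's alphabet position (a=0..z=25) is mapped through 5·x+25 mod 26 — an affine cipher.
Undoing it on arnjt: a(0)→21·(0−25)≡21=v; r(17)→21·(17−25)≡14=o; n(13)→21·(13−25)≡8=i; j(9)→21·(9−25)≡2=c; t(19)→21·(19−25)≡4=e (all mod 26).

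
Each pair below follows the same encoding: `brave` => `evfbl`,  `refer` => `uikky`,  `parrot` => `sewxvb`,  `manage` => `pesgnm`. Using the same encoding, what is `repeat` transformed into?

uiukhb

Letter i (0-indexed) is shifted by i+3, so successive shifts are 3, 4, 5, ….
Applying it to repeat: r+3=u, e+4=i, p+5=u, e+6=k, a+7=h, t+8=b.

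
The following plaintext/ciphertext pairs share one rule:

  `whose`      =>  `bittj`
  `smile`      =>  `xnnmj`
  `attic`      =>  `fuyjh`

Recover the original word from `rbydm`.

match

Shifts by position in whose: pos 0: w→b (+5), pos 1: h→i (+1), pos 2: o→t (+5), pos 3: s→t (+1) — repeating every 2. The shifts repeat in a cycle of length 2: positions 0,1,… shift by +5, +1, then the pattern repeats.
Undoing it on rbydm: r−5=m, b−1=a, y−5=t, d−1=c, m−5=h.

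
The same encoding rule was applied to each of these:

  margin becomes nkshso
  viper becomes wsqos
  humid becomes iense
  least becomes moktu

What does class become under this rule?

Vowels shift forward by 10 and consonants shift forward by 1.
For class: c(cons)+1=d, l(cons)+1=m, a(vowel)+10=k, s(cons)+1=t, s(cons)+1=t.

dmktt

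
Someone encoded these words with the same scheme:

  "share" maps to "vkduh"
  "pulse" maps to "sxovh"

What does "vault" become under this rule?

ydxow

Compare letters: s→v is +3, h→k is +3, a→d is +3 — a constant shift. This is a Caesar cipher with shift 3.
For vault: v+3=y, a+3=d, u+3=x, l+3=o, t+3=w.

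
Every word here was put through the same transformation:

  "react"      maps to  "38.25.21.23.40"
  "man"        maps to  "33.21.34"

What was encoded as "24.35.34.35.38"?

r is letter #18 and maps to 38: an offset of 20. The number is (letter's place in the alphabet, a=1) + 20.
Undoing it on 24.35.34.35.38: 24→(24−20)÷1=4=d, 35→(35−20)÷1=15=o, 34→(34−20)÷1=14=n, 35→(35−20)÷1=15=o, 38→(38−20)÷1=18=r.

donor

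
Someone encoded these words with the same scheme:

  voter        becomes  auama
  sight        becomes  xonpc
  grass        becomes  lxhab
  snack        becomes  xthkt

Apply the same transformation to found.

In voter: v→a is +5, o→u is +6, t→a is +7, e→m is +8 — the shift increases by 1 each position. Letter i (0-indexed) is shifted by i+5, so successive shifts are 5, 6, 7, ….
On found: f+5=k, o+6=u, u+7=b, n+8=v, d+9=m.

kubvm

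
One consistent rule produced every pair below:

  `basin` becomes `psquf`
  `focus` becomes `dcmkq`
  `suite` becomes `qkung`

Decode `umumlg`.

icicle

b(1)→p(15) and a(0)→s(18) fit y≡23x+18 (mod 26); the inverse of 23 mod 26 is 17. This is an affine cipher: with a=0,…,z=25, each position x becomes (23x+18) mod 26.
Reversing it on umumlg: u(20)→17·(20−18)≡8=i; m(12)→17·(12−18)≡2=c; u(20)→17·(20−18)≡8=i; m(12)→17·(12−18)≡2=c; l(11)→17·(11−18)≡11=l; g(6)→17·(6−18)≡4=e (all mod 26).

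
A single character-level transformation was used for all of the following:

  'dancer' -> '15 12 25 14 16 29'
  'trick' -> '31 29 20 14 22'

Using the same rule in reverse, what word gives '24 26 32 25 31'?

mount

Letters become their 1-based position plus 11 (so a→12, b→13, …).
Reversing it on 24 26 32 25 31: 24→(24−11)÷1=13=m, 26→(26−11)÷1=15=o, 32→(32−11)÷1=21=u, 25→(25−11)÷1=14=n, 31→(31−11)÷1=20=t.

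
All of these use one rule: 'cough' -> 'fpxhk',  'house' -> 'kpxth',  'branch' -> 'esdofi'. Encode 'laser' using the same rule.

Shifts by position in cough: pos 0: c→f (+3), pos 1: o→p (+1), pos 2: u→x (+3), pos 3: g→h (+1) — repeating every 2. The shifts repeat in a cycle of length 2: positions 0,1,… shift by +3, +1, then the pattern repeats.
Applying it to laser: l+3=o, a+1=b, s+3=v, e+1=f, r+3=u.

obvfu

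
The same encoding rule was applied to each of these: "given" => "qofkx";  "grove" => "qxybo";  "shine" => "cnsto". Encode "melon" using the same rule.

wkvux

Shifts by position in given: pos 0: g→q (+10), pos 1: i→o (+6), pos 2: v→f (+10), pos 3: e→k (+6) — repeating every 2. The shifts repeat in a cycle of length 2: positions 0,1,… shift by +10, +6, then the pattern repeats.
On melon: m+10=w, e+6=k, l+10=v, o+6=u, n+10=x.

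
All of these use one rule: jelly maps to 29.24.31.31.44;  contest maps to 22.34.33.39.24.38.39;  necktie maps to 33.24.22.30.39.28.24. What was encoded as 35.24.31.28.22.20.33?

j is letter #10 and maps to 29: an offset of 19. Letters become their 1-based position plus 19 (so a→20, b→21, …).
Decoding 35.24.31.28.22.20.33: 35→(35−19)÷1=16=p, 24→(24−19)÷1=5=e, 31→(31−19)÷1=12=l, 28→(28−19)÷1=9=i, 22→(22−19)÷1=3=c, 20→(20−19)÷1=1=a, 33→(33−19)÷1=14=n.

pelican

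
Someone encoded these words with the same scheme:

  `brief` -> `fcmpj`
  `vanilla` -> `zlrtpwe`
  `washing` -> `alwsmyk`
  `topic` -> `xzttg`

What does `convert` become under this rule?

Shifts by position in brief: pos 0: b→f (+4), pos 1: r→c (+11), pos 2: i→m (+4), pos 3: e→p (+11) — repeating every 2. The shifts repeat in a cycle of length 2: positions 0,1,… shift by +4, +11, then the pattern repeats.
On convert: c+4=g, o+11=z, n+4=r, v+11=g, e+4=i, r+11=c, t+4=x.

gzrgicx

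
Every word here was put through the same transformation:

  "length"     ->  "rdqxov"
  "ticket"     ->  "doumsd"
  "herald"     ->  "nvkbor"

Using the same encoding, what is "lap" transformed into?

Two steps: reverse the string, then apply a Caesar shift of +10.
Applying it to lap: reverse → pal; then shift: p+10=z, a+10=k, l+10=v.

zkv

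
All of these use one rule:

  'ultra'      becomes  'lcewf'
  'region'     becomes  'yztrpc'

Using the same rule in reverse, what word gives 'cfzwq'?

flour

Read the word backwards and shift each letter +11.
Undoing it on cfzwq: shift back: c−11=r, f−11=u, z−11=o, w−11=l, q−11=f → ruolf; then reverse → flour.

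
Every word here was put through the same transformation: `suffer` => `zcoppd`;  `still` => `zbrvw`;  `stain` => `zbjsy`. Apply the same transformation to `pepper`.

wmyzpd

In suffer: s→z is +7, u→c is +8, f→o is +9, f→p is +10 — the shift increases by 1 each position. The shift increases by 1 at each position, starting from +7: 7, 8, 9, ….
Applying it to pepper: p+7=w, e+8=m, p+9=y, p+10=z, e+11=p, r+12=d.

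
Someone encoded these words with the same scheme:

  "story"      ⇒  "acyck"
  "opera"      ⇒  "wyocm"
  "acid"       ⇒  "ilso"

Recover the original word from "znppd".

The shift increases by 1 at each position, starting from +8: 8, 9, 10, ….
Undoing it on znppd: z−8=r, n−9=e, p−10=f, p−11=e, d−12=r.

refer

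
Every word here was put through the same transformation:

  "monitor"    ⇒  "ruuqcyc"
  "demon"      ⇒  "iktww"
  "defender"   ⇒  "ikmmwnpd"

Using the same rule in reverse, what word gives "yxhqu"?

Each letter shifts forward by (position + 5), i.e. 5, 6, 7, … — the shift grows by one for each successive letter.
Undoing it on yxhqu: y−5=t, x−6=r, h−7=a, q−8=i, u−9=l.

trail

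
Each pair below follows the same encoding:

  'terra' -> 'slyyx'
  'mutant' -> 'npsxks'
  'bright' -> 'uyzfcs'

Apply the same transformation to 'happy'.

cxeed

t(19)→s(18) and e(4)→l(11) fit y≡23x+23 (mod 26); the inverse of 23 mod 26 is 17. Treating letters as 0–25, the rule is x ↦ 23x + 23 (mod 26).
For happy: h(7)→23·7+23≡2=c; a(0)→23·0+23≡23=x; p(15)→23·15+23≡4=e; p(15)→23·15+23≡4=e; y(24)→23·24+23≡3=d (all mod 26).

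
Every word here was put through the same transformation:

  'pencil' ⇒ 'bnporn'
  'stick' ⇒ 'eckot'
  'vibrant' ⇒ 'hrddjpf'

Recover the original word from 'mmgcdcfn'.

A repeating key of period 3 is used — shifts +12, +9, +2 over and over.
Undoing it on mmgcdcfn: m−12=a, m−9=d, g−2=e, c−12=q, d−9=u, c−2=a, f−12=t, n−9=e.

adequate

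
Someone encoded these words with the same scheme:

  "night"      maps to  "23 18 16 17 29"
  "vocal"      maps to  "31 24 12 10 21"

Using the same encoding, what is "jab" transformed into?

19 10 11

n is letter #14 and maps to 23: an offset of 9. Each letter is replaced by its alphabet position (a=1..z=26) + 9.
For jab: j=10→19, a=1→10, b=2→11.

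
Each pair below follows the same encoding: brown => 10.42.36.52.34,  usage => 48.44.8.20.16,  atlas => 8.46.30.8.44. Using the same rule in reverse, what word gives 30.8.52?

law

b(#2)→10 and r(#18)→42: differences scale by 2, so n = 2·pos + 6. With a=1..z=26, the number is 2·pos + 6.
Reversing it on 30.8.52: 30→(30−6)÷2=12=l, 8→(8−6)÷2=1=a, 52→(52−6)÷2=23=w.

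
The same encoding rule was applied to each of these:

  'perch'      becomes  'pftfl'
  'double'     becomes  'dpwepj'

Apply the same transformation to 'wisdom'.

In perch: p→p is +0, e→f is +1, r→t is +2, c→f is +3 — the shift increases by 1 each position. The shift increases by 1 at each position, starting from +0: 0, 1, 2, ….
Applying it to wisdom: w+0=w, i+1=j, s+2=u, d+3=g, o+4=s, m+5=r.

wjugsr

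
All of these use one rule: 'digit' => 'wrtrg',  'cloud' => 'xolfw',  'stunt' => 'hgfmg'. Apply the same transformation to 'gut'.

Each pair mirrors across the alphabet (d↔w, i↔r, g↔t): positions sum to 25. This is the alphabet-reversal cipher (Atbash): a becomes z, b becomes y, etc.
Applying it to gut: g↔t, u↔f, t↔g.

tfg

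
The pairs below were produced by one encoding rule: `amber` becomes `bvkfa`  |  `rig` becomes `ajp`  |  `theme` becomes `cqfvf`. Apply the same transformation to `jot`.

spc

The shift depends on letter class: consonant m→v is +9, but vowel a→b is +1. Vowels shift forward by 1 and consonants shift forward by 9.
Applying it to jot: j(cons)+9=s, o(vowel)+1=p, t(cons)+9=c.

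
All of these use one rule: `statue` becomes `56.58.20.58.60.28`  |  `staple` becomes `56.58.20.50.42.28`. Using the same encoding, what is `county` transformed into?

24.48.60.46.58.68

s(#19)→56 and t(#20)→58: differences scale by 2, so n = 2·pos + 18. With a=1..z=26, the number is 2·pos + 18.
On county: c=3→24, o=15→48, u=21→60, n=14→46, t=20→58, y=25→68.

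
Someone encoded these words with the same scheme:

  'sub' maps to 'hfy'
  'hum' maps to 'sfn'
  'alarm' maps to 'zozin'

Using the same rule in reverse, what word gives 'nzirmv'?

marine

Each letter is replaced by its mirror in the alphabet: a↔z, b↔y, c↔x, and so on (the Atbash cipher).
Reversing it on nzirmv: n↔m, z↔a, i↔r, r↔i, m↔n, v↔e.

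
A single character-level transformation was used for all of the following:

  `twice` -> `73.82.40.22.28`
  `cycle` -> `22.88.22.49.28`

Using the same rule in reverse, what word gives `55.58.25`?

Each letter becomes 3×(its alphabet position, a=1..z=26) + 13.
Undoing it on 55.58.25: 55→(55−13)÷3=14=n, 58→(58−13)÷3=15=o, 25→(25−13)÷3=4=d.

nod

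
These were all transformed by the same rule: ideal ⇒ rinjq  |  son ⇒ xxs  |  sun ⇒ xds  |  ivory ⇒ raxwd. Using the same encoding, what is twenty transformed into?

ybnsyd

The shift depends on letter class: consonant d→i is +5, but vowel i→r is +9. The rule splits by letter class: vowels +9, consonants +5.
For twenty: t(cons)+5=y, w(cons)+5=b, e(vowel)+9=n, n(cons)+5=s, t(cons)+5=y, y(cons)+5=d.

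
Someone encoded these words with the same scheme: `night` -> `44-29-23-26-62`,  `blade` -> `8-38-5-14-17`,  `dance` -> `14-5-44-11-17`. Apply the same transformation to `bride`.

8-56-29-14-17

n(#14)→44 and i(#9)→29: differences scale by 3, so n = 3·pos + 2. The formula is n = 3×(alphabet index, a=1) + 2.
On bride: b=2→8, r=18→56, i=9→29, d=4→14, e=5→17.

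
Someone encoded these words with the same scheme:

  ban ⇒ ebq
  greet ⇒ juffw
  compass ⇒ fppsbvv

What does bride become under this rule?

The shift depends on letter class: consonant b→e is +3, but vowel a→b is +1. Vowels shift forward by 1 and consonants shift forward by 3.
For bride: b(cons)+3=e, r(cons)+3=u, i(vowel)+1=j, d(cons)+3=g, e(vowel)+1=f.

eujgf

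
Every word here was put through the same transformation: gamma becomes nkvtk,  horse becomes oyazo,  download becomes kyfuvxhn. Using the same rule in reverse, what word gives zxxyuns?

Shifts by position in gamma: pos 0: g→n (+7), pos 1: a→k (+10), pos 2: m→v (+9), pos 3: m→t (+7), pos 4: a→k (+10) — repeating every 3. A repeating key of period 3 is used — shifts +7, +10, +9 over and over.
Reversing it on zxxyuns: z−7=s, x−10=n, x−9=o, y−7=r, u−10=k, n−9=e, s−7=l.

snorkel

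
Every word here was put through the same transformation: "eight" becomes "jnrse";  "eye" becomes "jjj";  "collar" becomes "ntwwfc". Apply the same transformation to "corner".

ntcyjc

The shift depends on letter class: consonant g→r is +11, but vowel e→j is +5. Two shifts are in play — +5 for a/e/i/o/u, +11 for every other letter.
On corner: c(cons)+11=n, o(vowel)+5=t, r(cons)+11=c, n(cons)+11=y, e(vowel)+5=j, r(cons)+11=c.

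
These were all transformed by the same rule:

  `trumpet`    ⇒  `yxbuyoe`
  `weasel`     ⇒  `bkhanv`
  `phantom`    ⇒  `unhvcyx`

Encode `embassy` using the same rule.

Each letter shifts forward by (position + 5), i.e. 5, 6, 7, … — the shift grows by one for each successive letter.
For embassy: e+5=j, m+6=s, b+7=i, a+8=i, s+9=b, s+10=c, y+11=j.

jsiibcj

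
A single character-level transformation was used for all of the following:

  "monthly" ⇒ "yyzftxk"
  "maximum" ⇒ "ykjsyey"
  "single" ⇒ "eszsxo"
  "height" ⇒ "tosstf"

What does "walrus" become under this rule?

Vowels shift forward by 10 and consonants shift forward by 12.
Applying it to walrus: w(cons)+12=i, a(vowel)+10=k, l(cons)+12=x, r(cons)+12=d, u(vowel)+10=e, s(cons)+12=e.

ikxdee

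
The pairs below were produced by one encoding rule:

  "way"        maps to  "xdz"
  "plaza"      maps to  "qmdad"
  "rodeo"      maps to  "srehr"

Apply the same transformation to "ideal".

lehdm

The shift depends on letter class: consonant w→x is +1, but vowel a→d is +3. Two shifts are in play — +3 for a/e/i/o/u, +1 for every other letter.
Applying it to ideal: i(vowel)+3=l, d(cons)+1=e, e(vowel)+3=h, a(vowel)+3=d, l(cons)+1=m.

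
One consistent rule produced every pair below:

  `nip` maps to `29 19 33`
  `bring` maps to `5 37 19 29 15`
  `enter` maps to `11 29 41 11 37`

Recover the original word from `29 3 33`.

nap

n(#14)→29 and i(#9)→19: differences scale by 2, so n = 2·pos + 1. With a=1..z=26, the number is 2·pos + 1.
Undoing it on 29 3 33: 29→(29−1)÷2=14=n, 3→(3−1)÷2=1=a, 33→(33−1)÷2=16=p.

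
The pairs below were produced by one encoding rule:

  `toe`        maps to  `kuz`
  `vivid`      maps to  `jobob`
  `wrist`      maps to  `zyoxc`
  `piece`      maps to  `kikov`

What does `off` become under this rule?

The output letters match the input read backwards, each shifted +6: toe reversed is eot. The word is reversed, then every letter is shifted forward by 6.
Applying it to off: reverse → ffo; then shift: f+6=l, f+6=l, o+6=u.

llu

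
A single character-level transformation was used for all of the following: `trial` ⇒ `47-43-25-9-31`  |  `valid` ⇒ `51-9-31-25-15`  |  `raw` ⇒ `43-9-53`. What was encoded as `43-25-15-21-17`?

ridge

t(#20)→47 and r(#18)→43: differences scale by 2, so n = 2·pos + 7. The formula is n = 2×(alphabet index, a=1) + 7.
Reversing it on 43-25-15-21-17: 43→(43−7)÷2=18=r, 25→(25−7)÷2=9=i, 15→(15−7)÷2=4=d, 21→(21−7)÷2=7=g, 17→(17−7)÷2=5=e.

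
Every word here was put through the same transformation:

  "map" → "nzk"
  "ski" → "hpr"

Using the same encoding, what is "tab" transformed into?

Each letter is replaced by its mirror in the alphabet: a↔z, b↔y, c↔x, and so on (the Atbash cipher).
For tab: t↔g, a↔z, b↔y.

gzy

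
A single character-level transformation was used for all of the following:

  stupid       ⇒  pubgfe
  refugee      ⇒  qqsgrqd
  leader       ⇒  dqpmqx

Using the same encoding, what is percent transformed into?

fzqodqb

The output letters match the input read backwards, each shifted +12: stupid reversed is diputs. The word is reversed, then every letter is shifted forward by 12.
Applying it to percent: reverse → tnecrep; then shift: t+12=f, n+12=z, e+12=q, c+12=o, r+12=d, e+12=q, p+12=b.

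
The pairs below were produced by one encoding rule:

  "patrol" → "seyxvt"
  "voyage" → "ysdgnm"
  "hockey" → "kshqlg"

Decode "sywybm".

In patrol: p→s is +3, a→e is +4, t→y is +5, r→x is +6 — the shift increases by 1 each position. Letter i (0-indexed) is shifted by i+3, so successive shifts are 3, 4, 5, ….
Decoding sywybm: s−3=p, y−4=u, w−5=r, y−6=s, b−7=u, m−8=e.

pursue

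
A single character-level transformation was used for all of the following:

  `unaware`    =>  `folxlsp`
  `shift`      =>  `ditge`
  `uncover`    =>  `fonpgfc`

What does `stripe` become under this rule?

Shifts by position in unaware: pos 0: u→f (+11), pos 1: n→o (+1), pos 2: a→l (+11), pos 3: w→x (+1) — repeating every 2. The shifts repeat in a cycle of length 2: positions 0,1,… shift by +11, +1, then the pattern repeats.
Applying it to stripe: s+11=d, t+1=u, r+11=c, i+1=j, p+11=a, e+1=f.

ducjaf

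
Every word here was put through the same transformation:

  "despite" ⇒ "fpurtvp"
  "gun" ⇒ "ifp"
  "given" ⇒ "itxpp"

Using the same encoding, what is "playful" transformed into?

The shift depends on letter class: consonant d→f is +2, but vowel e→p is +11. Two shifts are in play — +11 for a/e/i/o/u, +2 for every other letter.
On playful: p(cons)+2=r, l(cons)+2=n, a(vowel)+11=l, y(cons)+2=a, f(cons)+2=h, u(vowel)+11=f, l(cons)+2=n.

rnlahfn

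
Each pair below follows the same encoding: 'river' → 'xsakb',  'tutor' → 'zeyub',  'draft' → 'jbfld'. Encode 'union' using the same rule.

axnux

The shifts repeat in a cycle of length 3: positions 0,1,… shift by +6, +10, +5, then the pattern repeats.
Applying it to union: u+6=a, n+10=x, i+5=n, o+6=u, n+10=x.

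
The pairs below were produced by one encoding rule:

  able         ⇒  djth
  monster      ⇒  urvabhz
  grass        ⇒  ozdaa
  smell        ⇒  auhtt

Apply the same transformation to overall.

rdhzdtt

The shift depends on letter class: consonant b→j is +8, but vowel a→d is +3. Two shifts are in play — +3 for a/e/i/o/u, +8 for every other letter.
Applying it to overall: o(vowel)+3=r, v(cons)+8=d, e(vowel)+3=h, r(cons)+8=z, a(vowel)+3=d, l(cons)+8=t, l(cons)+8=t.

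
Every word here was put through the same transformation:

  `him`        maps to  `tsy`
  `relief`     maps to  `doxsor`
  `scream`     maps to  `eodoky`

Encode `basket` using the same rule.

The shift depends on letter class: consonant h→t is +12, but vowel i→s is +10. Two shifts are in play — +10 for a/e/i/o/u, +12 for every other letter.
On basket: b(cons)+12=n, a(vowel)+10=k, s(cons)+12=e, k(cons)+12=w, e(vowel)+10=o, t(cons)+12=f.

nkewof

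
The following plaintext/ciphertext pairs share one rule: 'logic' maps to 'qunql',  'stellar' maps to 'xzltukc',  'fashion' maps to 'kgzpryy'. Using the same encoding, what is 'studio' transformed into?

In logic: l→q is +5, o→u is +6, g→n is +7, i→q is +8 — the shift increases by 1 each position. Each letter shifts forward by (position + 5), i.e. 5, 6, 7, … — the shift grows by one for each successive letter.
For studio: s+5=x, t+6=z, u+7=b, d+8=l, i+9=r, o+10=y.

xzblry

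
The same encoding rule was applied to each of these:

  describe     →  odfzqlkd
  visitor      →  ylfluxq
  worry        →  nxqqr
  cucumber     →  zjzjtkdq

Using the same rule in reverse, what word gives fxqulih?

Treating letters as 0–25, the rule is x ↦ 15x + 21 (mod 26).
Undoing it on fxqulih: f(5)→7·(5−21)≡18=s; x(23)→7·(23−21)≡14=o; q(16)→7·(16−21)≡17=r; u(20)→7·(20−21)≡19=t; l(11)→7·(11−21)≡8=i; i(8)→7·(8−21)≡13=n; h(7)→7·(7−21)≡6=g (all mod 26).

sorting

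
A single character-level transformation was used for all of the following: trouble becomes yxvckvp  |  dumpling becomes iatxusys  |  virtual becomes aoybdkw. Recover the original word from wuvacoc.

The shift increases by 1 at each position, starting from +5: 5, 6, 7, ….
Decoding wuvacoc: w−5=r, u−6=o, v−7=o, a−8=s, c−9=t, o−10=e, c−11=r.

rooster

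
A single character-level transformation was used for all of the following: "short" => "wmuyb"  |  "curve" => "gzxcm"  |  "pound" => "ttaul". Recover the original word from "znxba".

virus

In short: s→w is +4, h→m is +5, o→u is +6, r→y is +7 — the shift increases by 1 each position. The shift increases by 1 at each position, starting from +4: 4, 5, 6, ….
Undoing it on znxba: z−4=v, n−5=i, x−6=r, b−7=u, a−8=s.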